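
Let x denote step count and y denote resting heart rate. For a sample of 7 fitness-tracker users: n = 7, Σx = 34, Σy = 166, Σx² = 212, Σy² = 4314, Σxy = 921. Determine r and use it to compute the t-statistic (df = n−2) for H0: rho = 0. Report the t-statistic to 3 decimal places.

S_xy = nΣxy − ΣxΣy = 7·921 − 34·166 = 6447 − 5644 = 803
S_xx = nΣx² − (Σx)² = 7·212 − 34² = 1484 − 1156 = 328
S_yy = nΣy² − (Σy)² = 7·4314 − 166² = 30198 − 27556 = 2642
r = S_xy / √(S_xx·S_yy) = 803 / √(328·2642) = 803 / √866576 = 803 / 930.9006 = 0.8626
t = r·√(n−2)/√(1−r²) = 0.8626·√5 / √(1−0.744079) = 1.928832 / 0.505886 = 3.813

3.813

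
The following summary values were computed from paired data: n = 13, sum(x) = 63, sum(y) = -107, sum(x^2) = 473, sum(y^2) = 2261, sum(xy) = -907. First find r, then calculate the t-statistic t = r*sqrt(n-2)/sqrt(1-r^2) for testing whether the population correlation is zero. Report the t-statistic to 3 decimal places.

-4.539

Numerator: nΣxy − (Σx)(Σy) = 13·(-907) − (63)(-107) = -5050
Denominator: √[(nΣx²−(Σx)²)(nΣy²−(Σy)²)]
  nΣx²−(Σx)² = 13·473 − 3969 = 2180;  nΣy²−(Σy)² = 13·2261 − 11449 = 17944
  √(2180·17944) = √39117920 = 6254.4320
r = -5050 / 6254.4320 = -0.8074
t = r·√(n−2)/√(1−r²) = -0.8074·√11 / √(1−0.651895) = -2.677843 / 0.590004 = -4.539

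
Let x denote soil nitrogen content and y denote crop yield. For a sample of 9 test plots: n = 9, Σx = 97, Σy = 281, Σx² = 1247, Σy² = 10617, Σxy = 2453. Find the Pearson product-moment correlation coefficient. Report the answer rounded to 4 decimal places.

-0.9442

S_xy = nΣxy − ΣxΣy = 9·2453 − 97·281 = 22077 − 27257 = -5180
S_xx = nΣx² − (Σx)² = 9·1247 − 97² = 11223 − 9409 = 1814
S_yy = nΣy² − (Σy)² = 9·10617 − 281² = 95553 − 78961 = 16592
r = S_xy / √(S_xx·S_yy) = -5180 / √(1814·16592) = -5180 / √30097888 = -5180 / 5486.1542 = -0.9442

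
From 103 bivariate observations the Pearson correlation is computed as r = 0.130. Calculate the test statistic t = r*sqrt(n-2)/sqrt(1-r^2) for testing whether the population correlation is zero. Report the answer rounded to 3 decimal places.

t = r·√(n−2) / √(1−r²) with r = 0.130, n = 103
  = 0.130·√101 / √(1 − 0.016900)
  = 0.130·10.049876 / 0.991514
  = 1.306484 / 0.991514 = 1.318

1.318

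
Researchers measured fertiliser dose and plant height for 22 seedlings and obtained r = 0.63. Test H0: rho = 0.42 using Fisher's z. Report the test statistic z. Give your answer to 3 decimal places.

1.280

Fisher z: atanh(0.63) = 0.741416, atanh(0.42) = 0.447692
z = (z_r − z_0)·√(n−3) = (0.741416 − 0.447692)·√19 = 0.293724 · 4.358899 = 1.280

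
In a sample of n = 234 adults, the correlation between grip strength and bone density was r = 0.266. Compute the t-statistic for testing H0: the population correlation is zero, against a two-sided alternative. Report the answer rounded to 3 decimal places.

1 − r² = 1 − 0.070756 = 0.929244;  √(1−r²) = 0.963973
√(n−2) = √232 = 15.231546
t = r·√(n−2)/√(1−r²) = 0.266 · 15.231546 / 0.963973 = 4.203

4.203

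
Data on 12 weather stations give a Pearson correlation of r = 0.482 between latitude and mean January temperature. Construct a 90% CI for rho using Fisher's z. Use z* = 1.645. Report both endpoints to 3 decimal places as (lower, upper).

Fisher z: z_r = atanh(r) = ½·ln((1+0.482)/(1−0.482)) = 0.525586
SE(z) = 1/√(n−3) = 1/√9 = 0.333333
90% ⇒ z* = 1.645; margin = 1.645·0.333333 = 0.548333
CI on z-scale: (-0.022747, 1.073919)
Back-transform: tanh(-0.022747) = -0.022743, tanh(1.073919) = 0.790933

(-0.023, 0.791)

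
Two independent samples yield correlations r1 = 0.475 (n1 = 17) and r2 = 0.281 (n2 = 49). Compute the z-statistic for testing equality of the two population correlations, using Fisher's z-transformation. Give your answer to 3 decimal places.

Fisher z-transforms: z1 = atanh(0.475) = 0.516508, z2 = atanh(0.281) = 0.288767; difference d = 0.227741
Var(d) = 1/14 + 1/46 = 0.0714286 + 0.0217391 = 0.0931677
z = d/√Var(d) = 0.227741 / √0.0931677 = 0.227741 / 0.305234 = 0.746

0.746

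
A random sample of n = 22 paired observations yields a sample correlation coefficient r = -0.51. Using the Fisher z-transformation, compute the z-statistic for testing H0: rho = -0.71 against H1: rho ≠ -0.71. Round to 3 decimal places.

1.414

z_r = atanh(-0.51) = -0.562730,  z_0 = atanh(-0.71) = -0.887184
SE = 1/√(n−3) = 1/√19 = 0.229416
z = (z_r − z_0)/SE = (-0.562730 − (-0.887184)) / 0.229416 = 0.324454 / 0.229416 = 1.414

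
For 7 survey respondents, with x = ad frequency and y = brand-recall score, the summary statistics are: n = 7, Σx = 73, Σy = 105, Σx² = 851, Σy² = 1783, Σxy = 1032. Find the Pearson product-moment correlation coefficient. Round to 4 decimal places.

-0.4612

Numerator: nΣxy − (Σx)(Σy) = 7·1032 − (73)(105) = -441
Denominator: √[(nΣx²−(Σx)²)(nΣy²−(Σy)²)]
  nΣx²−(Σx)² = 7·851 − 5329 = 628;  nΣy²−(Σy)² = 7·1783 − 11025 = 1456
  √(628·1456) = √914368 = 956.2259
r = -441 / 956.2259 = -0.4612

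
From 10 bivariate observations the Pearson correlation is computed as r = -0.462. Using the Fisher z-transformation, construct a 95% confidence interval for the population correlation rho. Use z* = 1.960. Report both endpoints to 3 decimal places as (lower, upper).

z_r = atanh(-0.462) = -0.499851;  SE = 1/√(n−3) = 1/√7 = 0.377964
z-limits: -0.499851 ± 1.960·0.377964 = -0.499851 ± 0.740809 = [-1.240660, 0.240958]
ρ-limits: (tanh -1.240660, tanh 0.240958) = (-0.846, 0.236)

(-0.846, 0.236)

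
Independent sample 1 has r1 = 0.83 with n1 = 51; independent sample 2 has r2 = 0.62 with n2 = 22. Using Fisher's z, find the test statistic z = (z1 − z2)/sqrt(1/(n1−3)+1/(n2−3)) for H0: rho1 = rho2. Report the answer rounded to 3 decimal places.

z1 = atanh(0.83) = 1.188136,  z2 = atanh(0.62) = 0.725005
SE = √(1/(n1−3) + 1/(n2−3)) = √(1/48 + 1/19) = √(0.0208333 + 0.0526316) = √0.0734649 = 0.271044
z = (z1 − z2)/SE = (1.188136 − 0.725005) / 0.271044 = 0.463131 / 0.271044 = 1.709

1.709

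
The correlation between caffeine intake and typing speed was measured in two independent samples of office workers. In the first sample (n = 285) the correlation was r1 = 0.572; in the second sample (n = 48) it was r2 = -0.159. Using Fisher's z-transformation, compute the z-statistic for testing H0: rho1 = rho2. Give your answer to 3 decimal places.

5.051

z1 = atanh(0.572) = 0.650490,  z2 = atanh(-0.159) = -0.160361
SE = √(1/(n1−3) + 1/(n2−3)) = √(1/282 + 1/45) = √(0.0035461 + 0.0222222) = √0.0257683 = 0.160525
z = (z1 − z2)/SE = (0.650490 − (-0.160361)) / 0.160525 = 0.810851 / 0.160525 = 5.051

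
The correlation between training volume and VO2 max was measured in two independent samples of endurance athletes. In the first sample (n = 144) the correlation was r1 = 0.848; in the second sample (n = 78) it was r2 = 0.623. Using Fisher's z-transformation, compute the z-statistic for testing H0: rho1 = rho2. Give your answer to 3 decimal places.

z1 = atanh(0.848) = 1.248989,  z2 = atanh(0.623) = 0.729893
SE = √(1/(n1−3) + 1/(n2−3)) = √(1/141 + 1/75) = √(0.0070922 + 0.0133333) = √0.0204255 = 0.142918
z = (z1 − z2)/SE = (1.248989 − 0.729893) / 0.142918 = 0.519096 / 0.142918 = 3.632

3.632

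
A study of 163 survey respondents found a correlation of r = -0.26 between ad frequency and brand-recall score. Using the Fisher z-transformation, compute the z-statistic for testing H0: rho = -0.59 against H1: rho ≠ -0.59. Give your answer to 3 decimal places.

5.206

z_r = atanh(-0.26) = -0.266108,  z_0 = atanh(-0.59) = -0.677666
SE = 1/√(n−3) = 1/√160 = 0.079057
z = (z_r − z_0)/SE = (-0.266108 − (-0.677666)) / 0.079057 = 0.411558 / 0.079057 = 5.206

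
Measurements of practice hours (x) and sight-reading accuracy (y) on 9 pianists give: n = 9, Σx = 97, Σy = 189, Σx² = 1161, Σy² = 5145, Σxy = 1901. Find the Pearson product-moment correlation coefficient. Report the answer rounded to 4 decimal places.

-0.3689

Numerator: nΣxy − (Σx)(Σy) = 9·1901 − (97)(189) = -1224
Denominator: √[(nΣx²−(Σx)²)(nΣy²−(Σy)²)]
  nΣx²−(Σx)² = 9·1161 − 9409 = 1040;  nΣy²−(Σy)² = 9·5145 − 35721 = 10584
  √(1040·10584) = √11007360 = 3317.7342
r = -1224 / 3317.7342 = -0.3689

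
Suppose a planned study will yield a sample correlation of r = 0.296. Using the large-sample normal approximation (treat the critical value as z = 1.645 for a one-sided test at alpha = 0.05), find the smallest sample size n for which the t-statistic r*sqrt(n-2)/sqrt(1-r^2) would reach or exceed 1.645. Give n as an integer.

Need r·√(n−2)/√(1−r²) ≥ 1.645
√(n−2) ≥ 1.645·√(1−0.087616) / 0.296 = 1.645·0.955188 / 0.296 = 5.3084
n−2 ≥ 28.1791  ⇒  n ≥ 30.1791
Smallest integer n = 31

31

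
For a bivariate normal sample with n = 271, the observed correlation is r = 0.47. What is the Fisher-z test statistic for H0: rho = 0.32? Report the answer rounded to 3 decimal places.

Fisher z: atanh(0.47) = 0.510070, atanh(0.32) = 0.331647
z = (z_r − z_0)·√(n−3) = (0.510070 − 0.331647)·√268 = 0.178423 · 16.370706 = 2.921

2.921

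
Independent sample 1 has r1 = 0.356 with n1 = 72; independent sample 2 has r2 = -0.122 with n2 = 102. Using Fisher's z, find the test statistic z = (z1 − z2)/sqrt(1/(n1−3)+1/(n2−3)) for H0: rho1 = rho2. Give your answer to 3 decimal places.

z1 = atanh(0.356) = 0.372298,  z2 = atanh(-0.122) = -0.122611
SE = √(1/(n1−3) + 1/(n2−3)) = √(1/69 + 1/99) = √(0.0144928 + 0.0101010) = √0.0245938 = 0.156824
z = (z1 − z2)/SE = (0.372298 − (-0.122611)) / 0.156824 = 0.494909 / 0.156824 = 3.156

3.156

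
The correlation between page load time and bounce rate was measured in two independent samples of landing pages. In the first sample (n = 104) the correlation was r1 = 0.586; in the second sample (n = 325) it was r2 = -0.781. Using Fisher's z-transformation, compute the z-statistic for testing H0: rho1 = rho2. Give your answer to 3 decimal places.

Fisher z-transforms: z1 = atanh(0.586) = 0.671552, z2 = atanh(-0.781) = -1.047929; difference d = 1.719481
Var(d) = 1/101 + 1/322 = 0.0099010 + 0.0031056 = 0.0130066
z = d/√Var(d) = 1.719481 / √0.0130066 = 1.719481 / 0.114046 = 15.077

15.077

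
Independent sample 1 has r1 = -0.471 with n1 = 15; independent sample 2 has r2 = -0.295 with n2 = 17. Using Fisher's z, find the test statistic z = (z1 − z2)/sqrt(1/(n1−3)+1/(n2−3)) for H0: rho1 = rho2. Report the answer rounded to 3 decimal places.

z1 = atanh(-0.471) = -0.511355,  z2 = atanh(-0.295) = -0.304034
SE = √(1/(n1−3) + 1/(n2−3)) = √(1/12 + 1/14) = √(0.0833333 + 0.0714286) = √0.1547619 = 0.393398
z = (z1 − z2)/SE = (-0.511355 − (-0.304034)) / 0.393398 = -0.207321 / 0.393398 = -0.527

-0.527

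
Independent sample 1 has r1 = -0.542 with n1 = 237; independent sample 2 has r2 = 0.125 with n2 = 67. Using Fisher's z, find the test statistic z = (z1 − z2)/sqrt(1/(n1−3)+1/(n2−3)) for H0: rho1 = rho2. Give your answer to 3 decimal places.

Fisher z-transforms: z1 = atanh(-0.542) = -0.606983, z2 = atanh(0.125) = 0.125657; difference d = -0.732640
Var(d) = 1/234 + 1/64 = 0.0042735 + 0.0156250 = 0.0198985
z = d/√Var(d) = -0.732640 / √0.0198985 = -0.732640 / 0.141062 = -5.194

-5.194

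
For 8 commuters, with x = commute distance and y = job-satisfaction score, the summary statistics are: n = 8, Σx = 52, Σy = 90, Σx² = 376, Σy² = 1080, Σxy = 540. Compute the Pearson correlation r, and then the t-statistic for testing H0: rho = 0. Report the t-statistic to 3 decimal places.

-4.743

Numerator: nΣxy − (Σx)(Σy) = 8·540 − (52)(90) = -360
Denominator: √[(nΣx²−(Σx)²)(nΣy²−(Σy)²)]
  nΣx²−(Σx)² = 8·376 − 2704 = 304;  nΣy²−(Σy)² = 8·1080 − 8100 = 540
  √(304·540) = √164160 = 405.1666
r = -360 / 405.1666 = -0.8885
t = r·√(n−2)/√(1−r²) = -0.8885·√6 / √(1−0.789432) = -2.176372 / 0.458877 = -4.743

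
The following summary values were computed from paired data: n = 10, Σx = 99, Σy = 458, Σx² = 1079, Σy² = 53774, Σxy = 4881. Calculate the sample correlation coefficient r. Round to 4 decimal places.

Numerator: nΣxy − (Σx)(Σy) = 10·4881 − (99)(458) = 3468
Denominator: √[(nΣx²−(Σx)²)(nΣy²−(Σy)²)]
  nΣx²−(Σx)² = 10·1079 − 9801 = 989;  nΣy²−(Σy)² = 10·53774 − 209764 = 327976
  √(989·327976) = √324368264 = 18010.2267
r = 3468 / 18010.2267 = 0.1926

0.1926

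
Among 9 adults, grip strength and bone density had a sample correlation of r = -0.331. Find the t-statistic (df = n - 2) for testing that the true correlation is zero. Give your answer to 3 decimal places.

t = r·√(n−2) / √(1−r²) with r = -0.331, n = 9
  = -0.331·√7 / √(1 − 0.109561)
  = -0.331·2.645751 / 0.943631
  = -0.875744 / 0.943631 = -0.928

-0.928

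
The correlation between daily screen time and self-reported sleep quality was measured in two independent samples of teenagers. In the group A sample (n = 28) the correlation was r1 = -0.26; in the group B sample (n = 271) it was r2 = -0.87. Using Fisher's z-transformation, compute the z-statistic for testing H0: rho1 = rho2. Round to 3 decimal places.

z1 = atanh(-0.26) = -0.266108,  z2 = atanh(-0.87) = -1.333080
SE = √(1/(n1−3) + 1/(n2−3)) = √(1/25 + 1/268) = √(0.0400000 + 0.0037313) = √0.0437313 = 0.209120
z = (z1 − z2)/SE = (-0.266108 − (-1.333080)) / 0.209120 = 1.066972 / 0.209120 = 5.102

5.102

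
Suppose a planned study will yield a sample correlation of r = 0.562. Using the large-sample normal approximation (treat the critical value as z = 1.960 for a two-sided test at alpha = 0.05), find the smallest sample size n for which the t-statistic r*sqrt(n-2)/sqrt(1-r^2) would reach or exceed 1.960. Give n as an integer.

11

Need r·√(n−2)/√(1−r²) ≥ 1.960
√(n−2) ≥ 1.960·√(1−0.315844) / 0.562 = 1.960·0.827137 / 0.562 = 2.8847
n−2 ≥ 8.3215  ⇒  n ≥ 10.3215
Smallest integer n = 11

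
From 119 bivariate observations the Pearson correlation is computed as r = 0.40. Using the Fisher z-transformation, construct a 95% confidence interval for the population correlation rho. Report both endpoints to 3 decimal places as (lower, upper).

z_r = atanh(0.40) = 0.423649;  SE = 1/√(n−3) = 1/√116 = 0.092848
z-limits: 0.423649 ± 1.960·0.092848 = 0.423649 ± 0.181982 = [0.241667, 0.605631]
ρ-limits: (tanh 0.241667, tanh 0.605631) = (0.237, 0.541)

(0.237, 0.541)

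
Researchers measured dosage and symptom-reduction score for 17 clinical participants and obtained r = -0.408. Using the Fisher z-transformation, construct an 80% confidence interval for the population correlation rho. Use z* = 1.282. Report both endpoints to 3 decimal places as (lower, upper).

(-0.650, -0.090)

Fisher z: z_r = atanh(r) = ½·ln((1+(-0.408))/(1−(-0.408))) = -0.433209
SE(z) = 1/√(n−3) = 1/√14 = 0.267261
80% ⇒ z* = 1.282; margin = 1.282·0.267261 = 0.342629
CI on z-scale: (-0.775838, -0.090580)
Back-transform: tanh(-0.775838) = -0.650311, tanh(-0.090580) = -0.090333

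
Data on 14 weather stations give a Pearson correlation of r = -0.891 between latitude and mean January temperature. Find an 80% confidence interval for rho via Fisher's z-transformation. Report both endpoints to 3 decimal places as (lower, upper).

(-0.948, -0.778)

z_r = atanh(-0.891) = -1.426757;  SE = 1/√(n−3) = 1/√11 = 0.301511
z-limits: -1.426757 ± 1.282·0.301511 = -1.426757 ± 0.386537 = [-1.813294, -1.040220]
ρ-limits: (tanh -1.813294, tanh -1.040220) = (-0.948, -0.778)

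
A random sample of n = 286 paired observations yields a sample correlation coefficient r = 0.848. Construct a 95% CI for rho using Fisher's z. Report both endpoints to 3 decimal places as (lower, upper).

z_r = atanh(0.848) = 1.248989;  SE = 1/√(n−3) = 1/√283 = 0.059444
z-limits: 1.248989 ± 1.960·0.059444 = 1.248989 ± 0.116510 = [1.132479, 1.365499]
ρ-limits: (tanh 1.132479, tanh 1.365499) = (0.812, 0.878)

(0.812, 0.878)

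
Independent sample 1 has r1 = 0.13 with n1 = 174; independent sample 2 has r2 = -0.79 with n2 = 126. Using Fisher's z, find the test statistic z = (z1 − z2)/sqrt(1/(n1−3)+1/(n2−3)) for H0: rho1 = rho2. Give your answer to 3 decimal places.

10.168

z1 = atanh(0.13) = 0.130740,  z2 = atanh(-0.79) = -1.071432
SE = √(1/(n1−3) + 1/(n2−3)) = √(1/171 + 1/123) = √(0.0058480 + 0.0081301) = √0.0139781 = 0.118229
z = (z1 − z2)/SE = (0.130740 − (-1.071432)) / 0.118229 = 1.202172 / 0.118229 = 10.168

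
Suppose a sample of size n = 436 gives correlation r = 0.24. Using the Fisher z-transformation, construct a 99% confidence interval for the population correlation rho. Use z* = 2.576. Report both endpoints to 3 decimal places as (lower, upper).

(0.120, 0.353)

Fisher z: z_r = atanh(r) = ½·ln((1+0.24)/(1−0.24)) = 0.244774
SE(z) = 1/√(n−3) = 1/√433 = 0.048057
99% ⇒ z* = 2.576; margin = 2.576·0.048057 = 0.123795
CI on z-scale: (0.120979, 0.368569)
Back-transform: tanh(0.120979) = 0.120392, tanh(0.368569) = 0.352739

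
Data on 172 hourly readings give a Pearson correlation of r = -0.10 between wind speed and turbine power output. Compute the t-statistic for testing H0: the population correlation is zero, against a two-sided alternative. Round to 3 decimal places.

-1.310

t = r·√(n−2) / √(1−r²) with r = -0.10, n = 172
  = -0.10·√170 / √(1 − 0.0100)
  = -0.10·13.038405 / 0.994987
  = -1.303840 / 0.994987 = -1.310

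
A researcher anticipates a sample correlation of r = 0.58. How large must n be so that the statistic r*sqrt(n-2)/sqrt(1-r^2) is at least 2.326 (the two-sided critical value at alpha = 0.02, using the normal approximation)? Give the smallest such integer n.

13

Need r·√(n−2)/√(1−r²) ≥ 2.326
√(n−2) ≥ 2.326·√(1−0.3364) / 0.58 = 2.326·0.814616 / 0.58 = 3.2669
n−2 ≥ 10.6726  ⇒  n ≥ 12.6726
Smallest integer n = 13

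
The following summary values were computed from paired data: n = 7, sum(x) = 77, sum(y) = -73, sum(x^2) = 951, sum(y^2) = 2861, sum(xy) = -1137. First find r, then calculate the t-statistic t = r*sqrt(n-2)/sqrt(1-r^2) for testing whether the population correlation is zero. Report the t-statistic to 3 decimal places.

S_xy = nΣxy − ΣxΣy = 7·(-1137) − 77·(-73) = -7959 − (-5621) = -2338
S_xx = nΣx² − (Σx)² = 7·951 − 77² = 6657 − 5929 = 728
S_yy = nΣy² − (Σy)² = 7·2861 − (-73)² = 20027 − 5329 = 14698
r = S_xy / √(S_xx·S_yy) = -2338 / √(728·14698) = -2338 / √10700144 = -2338 / 3271.1075 = -0.7147
t = r·√(n−2)/√(1−r²) = -0.7147·√5 / √(1−0.510796) = -1.598118 / 0.699431 = -2.285

-2.285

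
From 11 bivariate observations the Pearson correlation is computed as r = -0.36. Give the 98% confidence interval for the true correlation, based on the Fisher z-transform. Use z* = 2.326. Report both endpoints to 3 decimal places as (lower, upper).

(-0.833, 0.418)

Fisher z: z_r = atanh(r) = ½·ln((1+(-0.36))/(1−(-0.36))) = -0.376886
SE(z) = 1/√(n−3) = 1/√8 = 0.353553
98% ⇒ z* = 2.326; margin = 2.326·0.353553 = 0.822364
CI on z-scale: (-1.199250, 0.445478)
Back-transform: tanh(-1.199250) = -0.833426, tanh(0.445478) = 0.418175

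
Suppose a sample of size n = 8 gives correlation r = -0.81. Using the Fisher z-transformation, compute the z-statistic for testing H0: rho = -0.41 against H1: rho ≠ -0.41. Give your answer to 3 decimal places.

-1.546

Fisher z: atanh(-0.81) = -1.127029, atanh(-0.41) = -0.435611
z = (z_r − z_0)·√(n−3) = (-1.127029 − (-0.435611))·√5 = -0.691418 · 2.236068 = -1.546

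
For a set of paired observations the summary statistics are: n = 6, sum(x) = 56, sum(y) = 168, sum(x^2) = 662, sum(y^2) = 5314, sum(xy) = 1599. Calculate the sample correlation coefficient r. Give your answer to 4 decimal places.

0.1063

S_xy = nΣxy − ΣxΣy = 6·1599 − 56·168 = 9594 − 9408 = 186
S_xx = nΣx² − (Σx)² = 6·662 − 56² = 3972 − 3136 = 836
S_yy = nΣy² − (Σy)² = 6·5314 − 168² = 31884 − 28224 = 3660
r = S_xy / √(S_xx·S_yy) = 186 / √(836·3660) = 186 / √3059760 = 186 / 1749.2170 = 0.1063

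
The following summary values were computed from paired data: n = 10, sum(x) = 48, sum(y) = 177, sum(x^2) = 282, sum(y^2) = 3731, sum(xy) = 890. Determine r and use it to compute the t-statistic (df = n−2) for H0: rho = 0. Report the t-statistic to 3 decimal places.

0.668

S_xy = nΣxy − ΣxΣy = 10·890 − 48·177 = 8900 − 8496 = 404
S_xx = nΣx² − (Σx)² = 10·282 − 48² = 2820 − 2304 = 516
S_yy = nΣy² − (Σy)² = 10·3731 − 177² = 37310 − 31329 = 5981
r = S_xy / √(S_xx·S_yy) = 404 / √(516·5981) = 404 / √3086196 = 404 / 1756.7572 = 0.2300
t = r·√(n−2)/√(1−r²) = 0.2300·√8 / √(1−0.052900) = 0.650538 / 0.973191 = 0.668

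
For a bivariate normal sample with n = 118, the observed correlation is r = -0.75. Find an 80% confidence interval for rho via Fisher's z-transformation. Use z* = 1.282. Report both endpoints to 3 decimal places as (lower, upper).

Fisher z: z_r = atanh(r) = ½·ln((1+(-0.75))/(1−(-0.75))) = -0.972955
SE(z) = 1/√(n−3) = 1/√115 = 0.093250
80% ⇒ z* = 1.282; margin = 1.282·0.093250 = 0.119546
CI on z-scale: (-1.092501, -0.853409)
Back-transform: tanh(-1.092501) = -0.797789, tanh(-0.853409) = -0.692846

(-0.798, -0.693)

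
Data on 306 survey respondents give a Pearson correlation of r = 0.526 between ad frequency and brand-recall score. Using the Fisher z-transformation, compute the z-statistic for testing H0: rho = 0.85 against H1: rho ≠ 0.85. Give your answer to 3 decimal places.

z_r = atanh(0.526) = 0.584599,  z_0 = atanh(0.85) = 1.256153
SE = 1/√(n−3) = 1/√303 = 0.057448
z = (z_r − z_0)/SE = (0.584599 − 1.256153) / 0.057448 = -0.671554 / 0.057448 = -11.690

-11.690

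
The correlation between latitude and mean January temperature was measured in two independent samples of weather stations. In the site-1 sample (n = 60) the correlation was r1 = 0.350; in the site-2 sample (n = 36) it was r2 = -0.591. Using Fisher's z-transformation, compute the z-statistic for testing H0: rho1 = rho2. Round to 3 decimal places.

Fisher z-transforms: z1 = atanh(0.350) = 0.365444, z2 = atanh(-0.591) = -0.679201; difference d = 1.044645
Var(d) = 1/57 + 1/33 = 0.0175439 + 0.0303030 = 0.0478469
z = d/√Var(d) = 1.044645 / √0.0478469 = 1.044645 / 0.218739 = 4.776

4.776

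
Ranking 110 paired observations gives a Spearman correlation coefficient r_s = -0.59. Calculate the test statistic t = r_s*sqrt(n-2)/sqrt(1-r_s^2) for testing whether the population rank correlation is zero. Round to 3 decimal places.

-7.594

t = r_s·√(n−2) / √(1−r_s²) with r_s = -0.59, n = 110
  = -0.59·√108 / √(1 − 0.3481)
  = -0.59·10.392305 / 0.807403
  = -6.131460 / 0.807403 = -7.594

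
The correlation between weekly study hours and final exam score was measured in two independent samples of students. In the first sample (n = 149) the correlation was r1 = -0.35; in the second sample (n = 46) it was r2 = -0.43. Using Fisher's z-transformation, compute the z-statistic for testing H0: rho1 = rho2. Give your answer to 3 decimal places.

Fisher z-transforms: z1 = atanh(-0.35) = -0.365444, z2 = atanh(-0.43) = -0.459897; difference d = 0.094453
Var(d) = 1/146 + 1/43 = 0.0068493 + 0.0232558 = 0.0301051
z = d/√Var(d) = 0.094453 / √0.0301051 = 0.094453 / 0.173508 = 0.544

0.544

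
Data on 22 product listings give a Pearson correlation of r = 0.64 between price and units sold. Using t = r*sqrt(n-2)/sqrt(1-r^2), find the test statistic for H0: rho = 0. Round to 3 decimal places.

3.725

1 − r² = 1 − 0.4096 = 0.5904;  √(1−r²) = 0.768375
√(n−2) = √20 = 4.472136
t = r·√(n−2)/√(1−r²) = 0.64 · 4.472136 / 0.768375 = 3.725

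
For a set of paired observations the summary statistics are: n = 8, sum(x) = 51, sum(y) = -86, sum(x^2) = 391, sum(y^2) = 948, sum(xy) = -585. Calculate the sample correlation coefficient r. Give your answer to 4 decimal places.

Numerator: nΣxy − (Σx)(Σy) = 8·(-585) − (51)(-86) = -294
Denominator: √[(nΣx²−(Σx)²)(nΣy²−(Σy)²)]
  nΣx²−(Σx)² = 8·391 − 2601 = 527;  nΣy²−(Σy)² = 8·948 − 7396 = 188
  √(527·188) = √99076 = 314.7634
r = -294 / 314.7634 = -0.9340

-0.9340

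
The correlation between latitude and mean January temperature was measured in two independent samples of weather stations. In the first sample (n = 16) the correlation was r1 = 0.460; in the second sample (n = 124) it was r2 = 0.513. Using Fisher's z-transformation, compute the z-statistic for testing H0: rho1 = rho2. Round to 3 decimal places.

Fisher z-transforms: z1 = atanh(0.460) = 0.497311, z2 = atanh(0.513) = 0.566793; difference d = -0.069482
Var(d) = 1/13 + 1/121 = 0.0769231 + 0.0082645 = 0.0851876
z = d/√Var(d) = -0.069482 / √0.0851876 = -0.069482 / 0.291869 = -0.238

-0.238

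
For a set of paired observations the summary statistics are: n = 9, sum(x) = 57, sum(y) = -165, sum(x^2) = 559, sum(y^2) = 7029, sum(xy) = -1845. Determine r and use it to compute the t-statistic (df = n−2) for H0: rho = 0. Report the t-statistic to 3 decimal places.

-5.415

Numerator: nΣxy − (Σx)(Σy) = 9·(-1845) − (57)(-165) = -7200
Denominator: √[(nΣx²−(Σx)²)(nΣy²−(Σy)²)]
  nΣx²−(Σx)² = 9·559 − 3249 = 1782;  nΣy²−(Σy)² = 9·7029 − 27225 = 36036
  √(1782·36036) = √64216152 = 8013.4981
r = -7200 / 8013.4981 = -0.8985
t = r·√(n−2)/√(1−r²) = -0.8985·√7 / √(1−0.807302) = -2.377208 / 0.438974 = -5.415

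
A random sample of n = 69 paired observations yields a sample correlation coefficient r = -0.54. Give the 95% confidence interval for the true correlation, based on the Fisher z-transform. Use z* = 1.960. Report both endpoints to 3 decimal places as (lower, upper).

z_r = atanh(-0.54) = -0.604156;  SE = 1/√(n−3) = 1/√66 = 0.123091
z-limits: -0.604156 ± 1.960·0.123091 = -0.604156 ± 0.241258 = [-0.845414, -0.362898]
ρ-limits: (tanh -0.845414, tanh -0.362898) = (-0.689, -0.348)

(-0.689, -0.348)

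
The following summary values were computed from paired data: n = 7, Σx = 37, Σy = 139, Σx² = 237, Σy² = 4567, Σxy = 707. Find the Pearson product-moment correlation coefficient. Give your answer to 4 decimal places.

Numerator: nΣxy − (Σx)(Σy) = 7·707 − (37)(139) = -194
Denominator: √[(nΣx²−(Σx)²)(nΣy²−(Σy)²)]
  nΣx²−(Σx)² = 7·237 − 1369 = 290;  nΣy²−(Σy)² = 7·4567 − 19321 = 12648
  √(290·12648) = √3667920 = 1915.1815
r = -194 / 1915.1815 = -0.1013

-0.1013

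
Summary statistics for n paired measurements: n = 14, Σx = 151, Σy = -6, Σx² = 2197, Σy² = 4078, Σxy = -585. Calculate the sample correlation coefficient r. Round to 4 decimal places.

-0.3419

Numerator: nΣxy − (Σx)(Σy) = 14·(-585) − (151)(-6) = -7284
Denominator: √[(nΣx²−(Σx)²)(nΣy²−(Σy)²)]
  nΣx²−(Σx)² = 14·2197 − 22801 = 7957;  nΣy²−(Σy)² = 14·4078 − 36 = 57056
  √(7957·57056) = √453994592 = 21307.1488
r = -7284 / 21307.1488 = -0.3419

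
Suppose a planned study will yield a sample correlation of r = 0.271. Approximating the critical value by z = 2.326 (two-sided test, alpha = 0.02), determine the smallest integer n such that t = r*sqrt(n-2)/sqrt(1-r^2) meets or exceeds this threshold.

r√(n−2)/√(1−r²) ≥ 2.326  ⇔  n−2 ≥ (2.326)²·(1−r²)/r²
(1−r²)/r² = (1−0.073441)/0.073441 = 12.6164
n ≥ 2 + 5.410276·12.6164 = 2 + 68.2582 = 70.2582
⌈70.2582⌉ = 71

71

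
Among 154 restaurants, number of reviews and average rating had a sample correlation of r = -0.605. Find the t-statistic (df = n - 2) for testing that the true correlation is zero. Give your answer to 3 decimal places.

-9.368

t = r·√(n−2) / √(1−r²) with r = -0.605, n = 154
  = -0.605·√152 / √(1 − 0.366025)
  = -0.605·12.328828 / 0.796225
  = -7.458941 / 0.796225 = -9.368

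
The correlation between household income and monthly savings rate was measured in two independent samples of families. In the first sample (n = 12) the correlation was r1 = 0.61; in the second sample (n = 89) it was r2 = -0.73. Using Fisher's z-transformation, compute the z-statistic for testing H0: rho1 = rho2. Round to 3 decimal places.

4.674

z1 = atanh(0.61) = 0.708921,  z2 = atanh(-0.73) = -0.928727
SE = √(1/(n1−3) + 1/(n2−3)) = √(1/9 + 1/86) = √(0.1111111 + 0.0116279) = √0.1227390 = 0.350341
z = (z1 − z2)/SE = (0.708921 − (-0.928727)) / 0.350341 = 1.637648 / 0.350341 = 4.674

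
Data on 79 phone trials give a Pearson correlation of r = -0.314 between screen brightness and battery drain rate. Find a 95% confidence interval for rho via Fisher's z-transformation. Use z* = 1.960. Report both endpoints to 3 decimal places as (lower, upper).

(-0.500, -0.100)

z_r = atanh(-0.314) = -0.324977;  SE = 1/√(n−3) = 1/√76 = 0.114708
z-limits: -0.324977 ± 1.960·0.114708 = -0.324977 ± 0.224828 = [-0.549805, -0.100149]
ρ-limits: (tanh -0.549805, tanh -0.100149) = (-0.500, -0.100)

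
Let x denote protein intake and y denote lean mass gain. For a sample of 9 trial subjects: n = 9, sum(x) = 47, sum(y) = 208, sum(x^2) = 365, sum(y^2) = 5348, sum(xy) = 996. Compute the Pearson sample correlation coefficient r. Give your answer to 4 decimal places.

-0.3548

Numerator: nΣxy − (Σx)(Σy) = 9·996 − (47)(208) = -812
Denominator: √[(nΣx²−(Σx)²)(nΣy²−(Σy)²)]
  nΣx²−(Σx)² = 9·365 − 2209 = 1076;  nΣy²−(Σy)² = 9·5348 − 43264 = 4868
  √(1076·4868) = √5237968 = 2288.6607
r = -812 / 2288.6607 = -0.3548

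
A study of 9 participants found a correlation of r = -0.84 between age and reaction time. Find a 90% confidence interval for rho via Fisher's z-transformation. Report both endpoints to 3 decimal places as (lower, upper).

(-0.956, -0.500)

z_r = atanh(-0.84) = -1.221174;  SE = 1/√(n−3) = 1/√6 = 0.408248
z-limits: -1.221174 ± 1.645·0.408248 = -1.221174 ± 0.671568 = [-1.892742, -0.549606]
ρ-limits: (tanh -1.892742, tanh -0.549606) = (-0.956, -0.500)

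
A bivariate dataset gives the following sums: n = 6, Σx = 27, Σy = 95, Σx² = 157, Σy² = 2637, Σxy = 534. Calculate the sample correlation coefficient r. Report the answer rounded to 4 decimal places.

S_xy = nΣxy − ΣxΣy = 6·534 − 27·95 = 3204 − 2565 = 639
S_xx = nΣx² − (Σx)² = 6·157 − 27² = 942 − 729 = 213
S_yy = nΣy² − (Σy)² = 6·2637 − 95² = 15822 − 9025 = 6797
r = S_xy / √(S_xx·S_yy) = 639 / √(213·6797) = 639 / √1447761 = 639 / 1203.2294 = 0.5311

0.5311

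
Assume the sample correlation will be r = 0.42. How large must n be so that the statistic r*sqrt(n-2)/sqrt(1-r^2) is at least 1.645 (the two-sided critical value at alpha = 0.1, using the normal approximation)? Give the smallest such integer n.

15

Need r·√(n−2)/√(1−r²) ≥ 1.645
√(n−2) ≥ 1.645·√(1−0.1764) / 0.42 = 1.645·0.907524 / 0.42 = 3.5545
n−2 ≥ 12.6345  ⇒  n ≥ 14.6345
Smallest integer n = 15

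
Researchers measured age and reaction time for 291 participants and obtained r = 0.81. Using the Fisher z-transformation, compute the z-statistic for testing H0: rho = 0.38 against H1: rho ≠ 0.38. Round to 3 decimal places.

12.337

z_r = atanh(0.81) = 1.127029,  z_0 = atanh(0.38) = 0.400060
SE = 1/√(n−3) = 1/√288 = 0.058926
z = (z_r − z_0)/SE = (1.127029 − 0.400060) / 0.058926 = 0.726969 / 0.058926 = 12.337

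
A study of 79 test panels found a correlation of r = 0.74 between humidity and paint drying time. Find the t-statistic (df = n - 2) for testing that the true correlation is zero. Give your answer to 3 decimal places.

1 − r² = 1 − 0.5476 = 0.4524;  √(1−r²) = 0.672607
√(n−2) = √77 = 8.774964
t = r·√(n−2)/√(1−r²) = 0.74 · 8.774964 / 0.672607 = 9.654

9.654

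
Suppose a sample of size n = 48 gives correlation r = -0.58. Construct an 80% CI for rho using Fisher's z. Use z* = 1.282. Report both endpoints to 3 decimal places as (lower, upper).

Fisher z: z_r = atanh(r) = ½·ln((1+(-0.58))/(1−(-0.58))) = -0.662463
SE(z) = 1/√(n−3) = 1/√45 = 0.149071
80% ⇒ z* = 1.282; margin = 1.282·0.149071 = 0.191109
CI on z-scale: (-0.853572, -0.471354)
Back-transform: tanh(-0.853572) = -0.692931, tanh(-0.471354) = -0.439293

(-0.693, -0.439)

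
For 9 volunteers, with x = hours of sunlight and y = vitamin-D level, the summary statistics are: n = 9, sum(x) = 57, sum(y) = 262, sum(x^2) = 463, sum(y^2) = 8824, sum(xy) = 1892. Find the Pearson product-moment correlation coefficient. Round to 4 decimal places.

Numerator: nΣxy − (Σx)(Σy) = 9·1892 − (57)(262) = 2094
Denominator: √[(nΣx²−(Σx)²)(nΣy²−(Σy)²)]
  nΣx²−(Σx)² = 9·463 − 3249 = 918;  nΣy²−(Σy)² = 9·8824 − 68644 = 10772
  √(918·10772) = √9888696 = 3144.6297
r = 2094 / 3144.6297 = 0.6659

0.6659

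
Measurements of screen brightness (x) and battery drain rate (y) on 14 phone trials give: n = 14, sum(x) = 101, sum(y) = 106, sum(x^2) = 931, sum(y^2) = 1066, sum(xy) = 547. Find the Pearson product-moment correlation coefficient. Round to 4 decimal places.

Numerator: nΣxy − (Σx)(Σy) = 14·547 − (101)(106) = -3048
Denominator: √[(nΣx²−(Σx)²)(nΣy²−(Σy)²)]
  nΣx²−(Σx)² = 14·931 − 10201 = 2833;  nΣy²−(Σy)² = 14·1066 − 11236 = 3688
  √(2833·3688) = √10448104 = 3232.3527
r = -3048 / 3232.3527 = -0.9430

-0.9430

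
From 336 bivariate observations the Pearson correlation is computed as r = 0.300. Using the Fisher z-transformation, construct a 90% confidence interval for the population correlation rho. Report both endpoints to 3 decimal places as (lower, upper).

Fisher z: z_r = atanh(r) = ½·ln((1+0.300)/(1−0.300)) = 0.309520
SE(z) = 1/√(n−3) = 1/√333 = 0.054800
90% ⇒ z* = 1.645; margin = 1.645·0.054800 = 0.090146
CI on z-scale: (0.219374, 0.399666)
Back-transform: tanh(0.219374) = 0.215921, tanh(0.399666) = 0.379663

(0.216, 0.380)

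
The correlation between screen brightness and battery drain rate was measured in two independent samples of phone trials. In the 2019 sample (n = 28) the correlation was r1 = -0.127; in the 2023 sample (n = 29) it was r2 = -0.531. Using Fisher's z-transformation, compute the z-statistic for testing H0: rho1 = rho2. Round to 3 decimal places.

Fisher z-transforms: z1 = atanh(-0.127) = -0.127689, z2 = atanh(-0.531) = -0.591537; difference d = 0.463848
Var(d) = 1/25 + 1/26 = 0.0400000 + 0.0384615 = 0.0784615
z = d/√Var(d) = 0.463848 / √0.0784615 = 0.463848 / 0.280110 = 1.656

1.656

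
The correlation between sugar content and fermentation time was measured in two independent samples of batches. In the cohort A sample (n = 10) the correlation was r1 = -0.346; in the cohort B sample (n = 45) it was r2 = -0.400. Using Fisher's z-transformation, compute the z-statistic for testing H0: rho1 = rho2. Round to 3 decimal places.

Fisher z-transforms: z1 = atanh(-0.346) = -0.360893, z2 = atanh(-0.400) = -0.423649; difference d = 0.062756
Var(d) = 1/7 + 1/42 = 0.1428571 + 0.0238095 = 0.1666666
z = d/√Var(d) = 0.062756 / √0.1666666 = 0.062756 / 0.408248 = 0.154

0.154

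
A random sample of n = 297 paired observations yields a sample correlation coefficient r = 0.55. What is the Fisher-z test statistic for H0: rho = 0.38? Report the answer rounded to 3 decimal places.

Fisher z: atanh(0.55) = 0.618381, atanh(0.38) = 0.400060
z = (z_r − z_0)·√(n−3) = (0.618381 − 0.400060)·√294 = 0.218321 · 17.146428 = 3.743

3.743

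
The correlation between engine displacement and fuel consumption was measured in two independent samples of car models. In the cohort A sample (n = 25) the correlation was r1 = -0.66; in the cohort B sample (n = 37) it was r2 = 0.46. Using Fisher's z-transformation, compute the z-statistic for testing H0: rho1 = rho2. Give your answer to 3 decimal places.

-4.715

z1 = atanh(-0.66) = -0.792814,  z2 = atanh(0.46) = 0.497311
SE = √(1/(n1−3) + 1/(n2−3)) = √(1/22 + 1/34) = √(0.0454545 + 0.0294118) = √0.0748663 = 0.273617
z = (z1 − z2)/SE = (-0.792814 − 0.497311) / 0.273617 = -1.290125 / 0.273617 = -4.715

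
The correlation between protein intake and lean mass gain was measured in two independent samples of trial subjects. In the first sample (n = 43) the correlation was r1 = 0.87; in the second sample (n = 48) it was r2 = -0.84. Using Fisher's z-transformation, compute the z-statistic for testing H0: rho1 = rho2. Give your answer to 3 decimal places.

Fisher z-transforms: z1 = atanh(0.87) = 1.333080, z2 = atanh(-0.84) = -1.221174; difference d = 2.554254
Var(d) = 1/40 + 1/45 = 0.0250000 + 0.0222222 = 0.0472222
z = d/√Var(d) = 2.554254 / √0.0472222 = 2.554254 / 0.217307 = 11.754

11.754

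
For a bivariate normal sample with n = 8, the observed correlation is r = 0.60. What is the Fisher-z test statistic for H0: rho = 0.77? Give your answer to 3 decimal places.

z_r = atanh(0.60) = 0.693147,  z_0 = atanh(0.77) = 1.020328
SE = 1/√(n−3) = 1/√5 = 0.447214
z = (z_r − z_0)/SE = (0.693147 − 1.020328) / 0.447214 = -0.327181 / 0.447214 = -0.732

-0.732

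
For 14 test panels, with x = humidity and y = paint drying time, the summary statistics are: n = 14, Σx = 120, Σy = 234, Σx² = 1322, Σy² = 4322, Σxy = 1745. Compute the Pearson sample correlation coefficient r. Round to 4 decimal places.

S_xy = nΣxy − ΣxΣy = 14·1745 − 120·234 = 24430 − 28080 = -3650
S_xx = nΣx² − (Σx)² = 14·1322 − 120² = 18508 − 14400 = 4108
S_yy = nΣy² − (Σy)² = 14·4322 − 234² = 60508 − 54756 = 5752
r = S_xy / √(S_xx·S_yy) = -3650 / √(4108·5752) = -3650 / √23629216 = -3650 / 4860.9892 = -0.7509

-0.7509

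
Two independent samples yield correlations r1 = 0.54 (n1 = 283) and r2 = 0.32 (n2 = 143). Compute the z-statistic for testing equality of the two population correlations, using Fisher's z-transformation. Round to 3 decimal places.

2.633

z1 = atanh(0.54) = 0.604156,  z2 = atanh(0.32) = 0.331647
SE = √(1/(n1−3) + 1/(n2−3)) = √(1/280 + 1/140) = √(0.0035714 + 0.0071429) = √0.0107143 = 0.103510
z = (z1 − z2)/SE = (0.604156 − 0.331647) / 0.103510 = 0.272509 / 0.103510 = 2.633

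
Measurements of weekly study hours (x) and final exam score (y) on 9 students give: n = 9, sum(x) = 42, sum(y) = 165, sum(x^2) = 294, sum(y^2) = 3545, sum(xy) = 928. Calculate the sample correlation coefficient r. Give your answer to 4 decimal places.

0.6999

Numerator: nΣxy − (Σx)(Σy) = 9·928 − (42)(165) = 1422
Denominator: √[(nΣx²−(Σx)²)(nΣy²−(Σy)²)]
  nΣx²−(Σx)² = 9·294 − 1764 = 882;  nΣy²−(Σy)² = 9·3545 − 27225 = 4680
  √(882·4680) = √4127760 = 2031.6890
r = 1422 / 2031.6890 = 0.6999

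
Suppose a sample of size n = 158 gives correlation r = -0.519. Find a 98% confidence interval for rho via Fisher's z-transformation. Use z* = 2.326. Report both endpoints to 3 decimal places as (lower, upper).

(-0.642, -0.370)

z_r = atanh(-0.519) = -0.574970;  SE = 1/√(n−3) = 1/√155 = 0.080322
z-limits: -0.574970 ± 2.326·0.080322 = -0.574970 ± 0.186829 = [-0.761799, -0.388141]
ρ-limits: (tanh -0.761799, tanh -0.388141) = (-0.642, -0.370)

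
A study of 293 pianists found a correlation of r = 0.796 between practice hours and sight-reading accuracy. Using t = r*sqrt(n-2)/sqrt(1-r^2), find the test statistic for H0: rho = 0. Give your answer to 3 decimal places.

22.433

1 − r² = 1 − 0.633616 = 0.366384;  √(1−r²) = 0.605297
√(n−2) = √291 = 17.058722
t = r·√(n−2)/√(1−r²) = 0.796 · 17.058722 / 0.605297 = 22.433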